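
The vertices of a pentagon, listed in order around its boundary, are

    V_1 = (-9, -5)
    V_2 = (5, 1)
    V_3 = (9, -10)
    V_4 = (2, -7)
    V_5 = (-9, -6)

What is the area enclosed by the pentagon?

Cross-terms: 16, -59, -43, -75, -9  ⇒  Σ = -170
Area = |Σ|/2 = 85.

85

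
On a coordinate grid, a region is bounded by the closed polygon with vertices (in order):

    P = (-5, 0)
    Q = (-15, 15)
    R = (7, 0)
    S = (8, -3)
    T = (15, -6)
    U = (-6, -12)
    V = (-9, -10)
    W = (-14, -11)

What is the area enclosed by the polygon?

282

Apply the surveyor's formula: 2A = Σ (x_i·y_{i+1} − x_{i+1}·y_i), indices taken mod 8.
Σ = (-75) + (-105) + (-21) + (-3) + (-216) + (-48) + (-41) + (-55) = -564
Area = |Σ|/2 = 282.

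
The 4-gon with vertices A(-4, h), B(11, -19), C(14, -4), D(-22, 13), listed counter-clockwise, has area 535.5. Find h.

-19

Write out the shoelace sum; only the two edges meeting at A involve h:
2·Area = [((-22)·h − (-4)·13) + ((-4)·(-19) − 11·h)] + 316
       = -33·h + 444 = 1071
⇒ h = -19.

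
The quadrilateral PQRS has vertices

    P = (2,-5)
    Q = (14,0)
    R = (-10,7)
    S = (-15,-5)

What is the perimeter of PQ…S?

68

|PQ| = √((12)² + (5)²) = √169 = 13
|QR| = √((-24)² + (7)²) = √625 = 25
|RS| = √((-5)² + (-12)²) = √169 = 13
|SP| = √((17)² + (0)²) = √289 = 17
Perimeter = 13 + 25 + 13 + 17 = 68.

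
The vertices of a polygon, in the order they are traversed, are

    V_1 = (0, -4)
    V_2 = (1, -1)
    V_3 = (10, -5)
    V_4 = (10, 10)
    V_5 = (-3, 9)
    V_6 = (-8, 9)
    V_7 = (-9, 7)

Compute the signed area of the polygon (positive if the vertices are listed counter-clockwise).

192.5

Apply Gauss's area formula: 2A = Σ (x_i·y_{i+1} − x_{i+1}·y_i), indices taken mod 7.
Σ = (4) + (5) + (150) + (120) + (45) + (25) + (36) = 385
Signed area = Σ/2 = 192.5 (positive ⇒ counter-clockwise traversal).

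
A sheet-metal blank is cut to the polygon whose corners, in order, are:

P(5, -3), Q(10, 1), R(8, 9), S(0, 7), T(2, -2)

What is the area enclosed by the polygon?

Apply Gauss's area formula: 2A = Σ (x_i·y_{i+1} − x_{i+1}·y_i), indices taken mod 5.
P→Q: (5)(1) − (10)(-3) = 35
Q→R: (10)(9) − (8)(1) = 82
R→S: (8)(7) − (0)(9) = 56
S→T: (0)(-2) − (2)(7) = -14
T→P: (2)(-3) − (5)(-2) = 4
Σ = 163
Area = |Σ|/2 = 81.5.

81.5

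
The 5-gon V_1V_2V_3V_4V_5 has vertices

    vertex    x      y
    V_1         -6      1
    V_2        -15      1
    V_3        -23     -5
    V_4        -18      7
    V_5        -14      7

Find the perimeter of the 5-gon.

46

|V_1V_2| = √((-9)² + (0)²) = √81 = 9
|V_2V_3| = √((-8)² + (-6)²) = √100 = 10
|V_3V_4| = √((5)² + (12)²) = √169 = 13
|V_4V_5| = √((4)² + (0)²) = √16 = 4
|V_5V_1| = √((8)² + (-6)²) = √100 = 10
Perimeter = 9 + 10 + 13 + 4 + 10 = 46.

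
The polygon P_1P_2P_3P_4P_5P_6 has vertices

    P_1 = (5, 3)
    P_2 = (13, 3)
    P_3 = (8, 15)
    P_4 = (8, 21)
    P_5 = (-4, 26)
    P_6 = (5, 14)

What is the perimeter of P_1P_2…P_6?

|P_1P_2| = √((8)² + (0)²) = √64 = 8
|P_2P_3| = √((-5)² + (12)²) = √169 = 13
|P_3P_4| = √((0)² + (6)²) = √36 = 6
|P_4P_5| = √((-12)² + (5)²) = √169 = 13
|P_5P_6| = √((9)² + (-12)²) = √225 = 15
|P_6P_1| = √((0)² + (-11)²) = √121 = 11
Perimeter = 8 + 13 + 6 + 13 + 15 + 11 = 66.

66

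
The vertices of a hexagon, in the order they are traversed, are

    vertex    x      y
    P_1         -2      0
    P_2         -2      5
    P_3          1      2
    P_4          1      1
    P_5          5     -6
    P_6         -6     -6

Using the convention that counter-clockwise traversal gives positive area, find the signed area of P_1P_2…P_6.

-54.5

P_1→P_2: (-2)(5) − (-2)(0) = -10
P_2→P_3: (-2)(2) − (1)(5) = -9
P_3→P_4: (1)(1) − (1)(2) = -1
P_4→P_5: (1)(-6) − (5)(1) = -11
P_5→P_6: (5)(-6) − (-6)(-6) = -66
P_6→P_1: (-6)(0) − (-2)(-6) = -12
Σ = -109
Signed area = Σ/2 = -54.5 (negative ⇒ clockwise traversal).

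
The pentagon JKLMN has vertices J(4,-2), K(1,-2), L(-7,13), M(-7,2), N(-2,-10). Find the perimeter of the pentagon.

|JK| = √((-3)² + (0)²) = √9 = 3
|KL| = √((-8)² + (15)²) = √289 = 17
|LM| = √((0)² + (-11)²) = √121 = 11
|MN| = √((5)² + (-12)²) = √169 = 13
|NJ| = √((6)² + (8)²) = √100 = 10
Perimeter = 3 + 17 + 11 + 13 + 10 = 54.

54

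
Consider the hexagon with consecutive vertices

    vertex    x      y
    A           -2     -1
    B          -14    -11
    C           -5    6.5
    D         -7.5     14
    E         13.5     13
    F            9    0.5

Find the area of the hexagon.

282

Σ = (8) + (-146) + (-21.25) + (-286.5) + (-110.25) + (-8) = -564
Area = |Σ|/2 = 282.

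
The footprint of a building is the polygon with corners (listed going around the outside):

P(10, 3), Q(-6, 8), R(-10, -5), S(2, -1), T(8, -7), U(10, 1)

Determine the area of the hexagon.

Σ = (98) + (110) + (20) + (-6) + (78) + (20) = 320
Area = |Σ|/2 = 160.

160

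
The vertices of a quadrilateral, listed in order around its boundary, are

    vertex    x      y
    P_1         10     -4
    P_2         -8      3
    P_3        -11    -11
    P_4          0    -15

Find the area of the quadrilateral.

217

P_1→P_2: (10)(3) − (-8)(-4) = -2
P_2→P_3: (-8)(-11) − (-11)(3) = 121
P_3→P_4: (-11)(-15) − (0)(-11) = 165
P_4→P_1: (0)(-4) − (10)(-15) = 150
Σ = 434
Area = |Σ|/2 = 217.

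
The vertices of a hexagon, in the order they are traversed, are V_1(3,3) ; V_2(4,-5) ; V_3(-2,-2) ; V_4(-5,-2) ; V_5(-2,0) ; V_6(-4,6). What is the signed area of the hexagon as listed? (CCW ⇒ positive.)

-48.5

Σ = (-27) + (-18) + (-6) + (-4) + (-12) + (-30) = -97
Signed area = Σ/2 = -48.5 (negative ⇒ clockwise traversal).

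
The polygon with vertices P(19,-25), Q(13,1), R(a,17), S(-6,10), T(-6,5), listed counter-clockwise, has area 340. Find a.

The doubled signed area Σ (x_i y_{i+1} − x_{i+1} y_i) is linear in a.
With a=0 it equals 752; the coefficient of a is 9 (from the two edges through R).
So 9·a + 752 = 2·340 = 680 ⇒ a = -8.

-8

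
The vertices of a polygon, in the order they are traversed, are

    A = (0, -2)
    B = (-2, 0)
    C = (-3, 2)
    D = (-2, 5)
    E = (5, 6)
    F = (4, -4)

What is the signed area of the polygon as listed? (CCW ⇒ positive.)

-54

Apply the shoelace formula: 2A = Σ (x_i·y_{i+1} − x_{i+1}·y_i), indices taken mod 6.
Σ = (-4) + (-4) + (-11) + (-37) + (-44) + (-8) = -108
Signed area = Σ/2 = -54 (negative ⇒ clockwise traversal).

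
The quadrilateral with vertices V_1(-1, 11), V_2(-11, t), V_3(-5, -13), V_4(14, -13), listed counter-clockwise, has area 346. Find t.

10

The doubled signed area Σ (x_i y_{i+1} − x_{i+1} y_i) is linear in t.
With t=0 it equals 652; the coefficient of t is 4 (from the two edges through V_2).
So 4·t + 652 = 2·346 = 692 ⇒ t = 10.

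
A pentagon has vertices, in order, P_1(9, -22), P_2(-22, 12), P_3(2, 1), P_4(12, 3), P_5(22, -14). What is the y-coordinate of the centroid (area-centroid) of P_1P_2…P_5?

Apply the surveyor's formula. First the cross-terms c_i = x_i·y_{i+1} − x_{i+1}·y_i:
  -376, -46, -6, -234, -358  ⇒  2A = -1020, A = -510.
Then Σ (y_i + y_{i+1})·c_i = 18600, so ȳ = 18600 / (6·(-510)) = -310/51.

-310/51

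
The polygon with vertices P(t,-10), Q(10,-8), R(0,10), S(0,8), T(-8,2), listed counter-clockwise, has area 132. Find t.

8

Write out the shoelace sum; only the two edges meeting at P involve t:
2·Area = [((-8)·(-10) − t·2) + (t·(-8) − 10·(-10))] + 164
       = -10·t + 344 = 264
⇒ t = 8.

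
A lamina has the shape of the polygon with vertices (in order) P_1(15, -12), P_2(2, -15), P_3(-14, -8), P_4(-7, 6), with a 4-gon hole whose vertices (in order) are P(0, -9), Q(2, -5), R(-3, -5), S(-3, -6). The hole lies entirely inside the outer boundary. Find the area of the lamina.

275

Outer boundary:
Apply Gauss's area formula: 2A = Σ (x_i·y_{i+1} − x_{i+1}·y_i), indices taken mod 4.
Σ = (-201) + (-226) + (-140) + (-6) = -573
Area = |Σ|/2 = 286.5.
Hole:
Σ = (18) + (-25) + (3) + (27) = 23
Area = |Σ|/2 = 11.5.
Net area = 286.5 − 11.5 = 275.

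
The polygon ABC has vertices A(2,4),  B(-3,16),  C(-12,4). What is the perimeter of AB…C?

|AB| = √((-5)² + (12)²) = √169 = 13
|BC| = √((-9)² + (-12)²) = √225 = 15
|CA| = √((14)² + (0)²) = √196 = 14
Perimeter = 13 + 15 + 14 = 42.

42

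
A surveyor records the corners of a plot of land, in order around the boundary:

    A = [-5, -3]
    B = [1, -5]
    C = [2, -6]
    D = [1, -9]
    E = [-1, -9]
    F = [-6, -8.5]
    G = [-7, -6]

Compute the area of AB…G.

38

Σ = (28) + (4) + (-12) + (-18) + (-45.5) + (-23.5) + (-9) = -76
Area = |Σ|/2 = 38.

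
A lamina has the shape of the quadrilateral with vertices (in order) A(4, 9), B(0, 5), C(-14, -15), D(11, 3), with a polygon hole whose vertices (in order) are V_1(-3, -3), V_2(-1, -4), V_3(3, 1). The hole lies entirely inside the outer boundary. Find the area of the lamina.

Outer boundary:
Apply the surveyor's formula: 2A = Σ (x_i·y_{i+1} − x_{i+1}·y_i), indices taken mod 4.
Cross-terms: 20, 70, 123, 87  ⇒  Σ = 300
Area = |Σ|/2 = 150.
Hole:
Apply the surveyor's formula: 2A = Σ (x_i·y_{i+1} − x_{i+1}·y_i), indices taken mod 3.
Σ = (9) + (11) + (-6) = 14
Area = |Σ|/2 = 7.
Net area = 150 − 7 = 143.

143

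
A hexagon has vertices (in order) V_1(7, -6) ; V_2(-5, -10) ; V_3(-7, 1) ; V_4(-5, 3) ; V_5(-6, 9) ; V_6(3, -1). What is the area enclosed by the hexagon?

125

Cross-terms: -100, -75, -16, -27, -21, -11  ⇒  Σ = -250
Area = |Σ|/2 = 125.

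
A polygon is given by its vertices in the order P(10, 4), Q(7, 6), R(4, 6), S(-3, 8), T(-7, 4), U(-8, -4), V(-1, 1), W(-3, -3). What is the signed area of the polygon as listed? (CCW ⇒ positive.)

Apply Gauss's area formula: 2A = Σ (x_i·y_{i+1} − x_{i+1}·y_i), indices taken mod 8.
Σ = (32) + (18) + (50) + (44) + (60) + (-12) + (6) + (18) = 216
Signed area = Σ/2 = 108 (positive ⇒ counter-clockwise traversal).

108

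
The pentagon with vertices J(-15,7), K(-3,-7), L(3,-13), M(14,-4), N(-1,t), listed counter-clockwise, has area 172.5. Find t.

0

The doubled signed area Σ (x_i y_{i+1} − x_{i+1} y_i) is linear in t.
With t=0 it equals 345; the coefficient of t is 29 (from the two edges through N).
So 29·t + 345 = 2·172.5 = 345 ⇒ t = 0.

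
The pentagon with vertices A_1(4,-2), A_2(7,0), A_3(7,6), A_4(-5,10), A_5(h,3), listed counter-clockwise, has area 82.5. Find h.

-3

Write out the shoelace sum; only the two edges meeting at A_5 involve h:
2·Area = [((-5)·3 − h·10) + (h·(-2) − 4·3)] + 156
       = -12·h + 129 = 165
⇒ h = -3.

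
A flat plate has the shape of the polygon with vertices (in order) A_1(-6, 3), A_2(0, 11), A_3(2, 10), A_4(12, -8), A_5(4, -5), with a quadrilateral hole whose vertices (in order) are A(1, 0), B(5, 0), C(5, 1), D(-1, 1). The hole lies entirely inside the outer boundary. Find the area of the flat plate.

130

Outer boundary:
Apply the shoelace formula: 2A = Σ (x_i·y_{i+1} − x_{i+1}·y_i), indices taken mod 5.
Cross-terms: -66, -22, -136, -28, -18  ⇒  Σ = -270
Area = |Σ|/2 = 135.
Hole:
Σ = (0) + (5) + (6) + (-1) = 10
Area = |Σ|/2 = 5.
Net area = 135 − 5 = 130.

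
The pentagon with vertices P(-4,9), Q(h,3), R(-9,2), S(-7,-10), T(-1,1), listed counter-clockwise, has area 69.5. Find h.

The doubled signed area Σ (x_i y_{i+1} − x_{i+1} y_i) is linear in h.
With h=0 it equals 97; the coefficient of h is -7 (from the two edges through Q).
So -7·h + 97 = 2·69.5 = 139 ⇒ h = -6.

-6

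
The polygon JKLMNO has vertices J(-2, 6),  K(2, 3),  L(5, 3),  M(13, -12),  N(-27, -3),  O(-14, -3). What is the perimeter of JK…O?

94

|JK| = √((4)² + (-3)²) = √25 = 5
|KL| = √((3)² + (0)²) = √9 = 3
|LM| = √((8)² + (-15)²) = √289 = 17
|MN| = √((-40)² + (9)²) = √1681 = 41
|NO| = √((13)² + (0)²) = √169 = 13
|OJ| = √((12)² + (9)²) = √225 = 15
Perimeter = 5 + 3 + 17 + 41 + 13 + 15 = 94.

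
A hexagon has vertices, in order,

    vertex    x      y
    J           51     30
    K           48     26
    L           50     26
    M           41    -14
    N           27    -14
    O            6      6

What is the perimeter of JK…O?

|JK| = √((-3)² + (-4)²) = √25 = 5
|KL| = √((2)² + (0)²) = √4 = 2
|LM| = √((-9)² + (-40)²) = √1681 = 41
|MN| = √((-14)² + (0)²) = √196 = 14
|NO| = √((-21)² + (20)²) = √841 = 29
|OJ| = √((45)² + (24)²) = √2601 = 51
Perimeter = 5 + 2 + 41 + 14 + 29 + 51 = 142.

142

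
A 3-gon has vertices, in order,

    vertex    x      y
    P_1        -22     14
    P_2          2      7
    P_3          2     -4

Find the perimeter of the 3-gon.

|P_1P_2| = √((24)² + (-7)²) = √625 = 25
|P_2P_3| = √((0)² + (-11)²) = √121 = 11
|P_3P_1| = √((-24)² + (18)²) = √900 = 30
Perimeter = 25 + 11 + 30 = 66.

66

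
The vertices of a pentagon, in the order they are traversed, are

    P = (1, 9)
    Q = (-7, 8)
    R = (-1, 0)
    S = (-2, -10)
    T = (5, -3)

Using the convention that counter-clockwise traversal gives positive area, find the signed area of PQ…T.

96.5

Σ = (71) + (8) + (10) + (56) + (48) = 193
Signed area = Σ/2 = 96.5 (positive ⇒ counter-clockwise traversal).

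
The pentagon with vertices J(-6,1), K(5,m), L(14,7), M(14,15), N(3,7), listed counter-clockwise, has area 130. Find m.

The doubled signed area Σ (x_i y_{i+1} − x_{i+1} y_i) is linear in m.
With m=0 it equals 240; the coefficient of m is -20 (from the two edges through K).
So -20·m + 240 = 2·130 = 260 ⇒ m = -1.

-1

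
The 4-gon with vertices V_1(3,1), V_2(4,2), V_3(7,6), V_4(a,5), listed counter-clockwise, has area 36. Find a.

-8

The doubled signed area Σ (x_i y_{i+1} − x_{i+1} y_i) is linear in a.
With a=0 it equals 32; the coefficient of a is -5 (from the two edges through V_4).
So -5·a + 32 = 2·36 = 72 ⇒ a = -8.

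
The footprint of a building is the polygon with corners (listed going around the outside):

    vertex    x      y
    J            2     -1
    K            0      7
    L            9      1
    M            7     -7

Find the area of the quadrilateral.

56

Apply Gauss's area formula: 2A = Σ (x_i·y_{i+1} − x_{i+1}·y_i), indices taken mod 4.
Cross-terms: 14, -63, -70, 7  ⇒  Σ = -112
Area = |Σ|/2 = 56.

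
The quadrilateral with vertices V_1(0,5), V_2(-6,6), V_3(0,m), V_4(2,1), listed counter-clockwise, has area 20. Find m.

Write out the shoelace sum; only the two edges meeting at V_3 involve m:
2·Area = [((-6)·m − 0·6) + (0·1 − 2·m)] + 40
       = -8·m + 40 = 40
⇒ m = 0.

0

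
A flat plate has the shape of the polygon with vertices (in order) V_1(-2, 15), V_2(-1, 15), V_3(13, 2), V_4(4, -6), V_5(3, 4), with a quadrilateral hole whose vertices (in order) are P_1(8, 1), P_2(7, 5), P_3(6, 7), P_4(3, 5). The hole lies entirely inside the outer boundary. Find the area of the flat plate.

93.5

Outer boundary:
Σ = (-15) + (-197) + (-86) + (34) + (53) = -211
Area = |Σ|/2 = 105.5.
Hole:
Cross-terms: 33, 19, 9, -37  ⇒  Σ = 24
Area = |Σ|/2 = 12.
Net area = 105.5 − 12 = 93.5.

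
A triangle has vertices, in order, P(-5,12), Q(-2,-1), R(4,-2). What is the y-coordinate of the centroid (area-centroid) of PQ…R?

Apply the shoelace formula. First the cross-terms c_i = x_i·y_{i+1} − x_{i+1}·y_i:
  29, 8, 38  ⇒  2A = 75, A = 37.5.
Then Σ (y_i + y_{i+1})·c_i = 675, so ȳ = 675 / (6·37.5) = 3.

3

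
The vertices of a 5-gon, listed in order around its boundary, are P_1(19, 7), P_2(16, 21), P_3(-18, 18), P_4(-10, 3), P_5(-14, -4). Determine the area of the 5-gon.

Apply the surveyor's formula: 2A = Σ (x_i·y_{i+1} − x_{i+1}·y_i), indices taken mod 5.
Σ = (287) + (666) + (126) + (82) + (-22) = 1139
Area = |Σ|/2 = 569.5.

569.5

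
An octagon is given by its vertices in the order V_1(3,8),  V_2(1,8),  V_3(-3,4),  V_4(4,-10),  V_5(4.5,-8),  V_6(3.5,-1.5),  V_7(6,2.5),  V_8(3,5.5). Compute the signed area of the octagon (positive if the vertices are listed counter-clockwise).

71.5

Apply Gauss's area formula: 2A = Σ (x_i·y_{i+1} − x_{i+1}·y_i), indices taken mod 8.
Σ = (16) + (28) + (14) + (13) + (21.25) + (17.75) + (25.5) + (7.5) = 143
Signed area = Σ/2 = 71.5 (positive ⇒ counter-clockwise traversal).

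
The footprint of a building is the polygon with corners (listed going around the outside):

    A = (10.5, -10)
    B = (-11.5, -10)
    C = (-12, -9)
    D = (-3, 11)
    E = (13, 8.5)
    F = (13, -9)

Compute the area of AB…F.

Cross-terms: -220, -16.5, -159, -168.5, -227.5, -35.5  ⇒  Σ = -827
Area = |Σ|/2 = 413.5.

413.5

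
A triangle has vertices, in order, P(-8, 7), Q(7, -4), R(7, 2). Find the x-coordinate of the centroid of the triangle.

2

Apply the surveyor's formula. First the cross-terms c_i = x_i·y_{i+1} − x_{i+1}·y_i:
  -17, 42, 65  ⇒  2A = 90, A = 45.
Then Σ (x_i + x_{i+1})·c_i = 540, so x̄ = 540 / (6·45) = 2.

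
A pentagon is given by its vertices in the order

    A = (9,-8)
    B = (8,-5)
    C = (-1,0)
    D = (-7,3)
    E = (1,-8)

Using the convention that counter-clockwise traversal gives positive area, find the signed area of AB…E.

64

Apply the shoelace (surveyor's) formula: 2A = Σ (x_i·y_{i+1} − x_{i+1}·y_i), indices taken mod 5.
Σ = (19) + (-5) + (-3) + (53) + (64) = 128
Signed area = Σ/2 = 64 (positive ⇒ counter-clockwise traversal).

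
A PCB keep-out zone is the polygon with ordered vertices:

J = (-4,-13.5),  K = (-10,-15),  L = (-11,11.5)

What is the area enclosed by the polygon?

80.25

Σ = (-75) + (-280) + (194.5) = -160.5
Area = |Σ|/2 = 80.25.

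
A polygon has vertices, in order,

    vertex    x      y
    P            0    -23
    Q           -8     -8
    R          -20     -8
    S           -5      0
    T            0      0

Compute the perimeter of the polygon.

74

|PQ| = √((-8)² + (15)²) = √289 = 17
|QR| = √((-12)² + (0)²) = √144 = 12
|RS| = √((15)² + (8)²) = √289 = 17
|ST| = √((5)² + (0)²) = √25 = 5
|TP| = √((0)² + (-23)²) = √529 = 23
Perimeter = 17 + 12 + 17 + 5 + 23 = 74.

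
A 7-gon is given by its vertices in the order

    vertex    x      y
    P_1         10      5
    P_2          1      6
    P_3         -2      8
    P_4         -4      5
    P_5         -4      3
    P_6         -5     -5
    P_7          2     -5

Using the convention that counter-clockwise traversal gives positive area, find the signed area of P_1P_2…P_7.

117.5

Apply Gauss's area formula: 2A = Σ (x_i·y_{i+1} − x_{i+1}·y_i), indices taken mod 7.
Cross-terms: 55, 20, 22, 8, 35, 35, 60  ⇒  Σ = 235
Signed area = Σ/2 = 117.5 (positive ⇒ counter-clockwise traversal).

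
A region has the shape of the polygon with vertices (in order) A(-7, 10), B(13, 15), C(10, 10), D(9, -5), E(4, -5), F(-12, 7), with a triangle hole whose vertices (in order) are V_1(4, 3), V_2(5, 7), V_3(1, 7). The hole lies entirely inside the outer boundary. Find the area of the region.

Outer boundary:
Apply the surveyor's formula: 2A = Σ (x_i·y_{i+1} − x_{i+1}·y_i), indices taken mod 6.
Σ = (-235) + (-20) + (-140) + (-25) + (-32) + (-71) = -523
Area = |Σ|/2 = 261.5.
Hole:
Σ = (13) + (28) + (-25) = 16
Area = |Σ|/2 = 8.
Net area = 261.5 − 8 = 253.5.

253.5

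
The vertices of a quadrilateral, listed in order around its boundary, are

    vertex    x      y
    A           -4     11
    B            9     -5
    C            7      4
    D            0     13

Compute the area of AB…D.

Σ = (-79) + (71) + (91) + (52) = 135
Area = |Σ|/2 = 67.5.

67.5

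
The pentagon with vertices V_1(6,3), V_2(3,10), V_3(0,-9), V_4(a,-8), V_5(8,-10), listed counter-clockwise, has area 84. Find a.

4

Write out the shoelace sum; only the two edges meeting at V_4 involve a:
2·Area = [(0·(-8) − a·(-9)) + (a·(-10) − 8·(-8))] + 108
       = -1·a + 172 = 168
⇒ a = 4.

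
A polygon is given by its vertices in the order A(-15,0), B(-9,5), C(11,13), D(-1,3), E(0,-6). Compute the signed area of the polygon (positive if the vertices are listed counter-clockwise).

Σ = (-75) + (-172) + (46) + (6) + (-90) = -285
Signed area = Σ/2 = -142.5 (negative ⇒ clockwise traversal).

-142.5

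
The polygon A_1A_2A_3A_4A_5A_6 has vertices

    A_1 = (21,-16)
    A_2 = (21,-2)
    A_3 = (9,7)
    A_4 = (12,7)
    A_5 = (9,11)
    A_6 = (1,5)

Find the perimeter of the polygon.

|A_1A_2| = √((0)² + (14)²) = √196 = 14
|A_2A_3| = √((-12)² + (9)²) = √225 = 15
|A_3A_4| = √((3)² + (0)²) = √9 = 3
|A_4A_5| = √((-3)² + (4)²) = √25 = 5
|A_5A_6| = √((-8)² + (-6)²) = √100 = 10
|A_6A_1| = √((20)² + (-21)²) = √841 = 29
Perimeter = 14 + 15 + 3 + 5 + 10 + 29 = 76.

76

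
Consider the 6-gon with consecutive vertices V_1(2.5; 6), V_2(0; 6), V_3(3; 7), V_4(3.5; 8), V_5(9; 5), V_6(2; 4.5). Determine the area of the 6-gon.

13.375

Apply the shoelace formula: 2A = Σ (x_i·y_{i+1} − x_{i+1}·y_i), indices taken mod 6.
Σ = (15) + (-18) + (-0.5) + (-54.5) + (30.5) + (0.75) = -26.75
Area = |Σ|/2 = 13.375.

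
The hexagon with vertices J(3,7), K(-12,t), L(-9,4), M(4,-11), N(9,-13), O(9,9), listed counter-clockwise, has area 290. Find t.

Write out the shoelace sum; only the two edges meeting at K involve t:
2·Area = [(3·t − (-12)·7) + ((-12)·4 − (-9)·t)] + 364
       = 12·t + 400 = 580
⇒ t = 15.

15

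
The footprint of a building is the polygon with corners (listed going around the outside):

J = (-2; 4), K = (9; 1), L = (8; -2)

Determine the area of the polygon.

J→K: (-2)(1) − (9)(4) = -38
K→L: (9)(-2) − (8)(1) = -26
L→J: (8)(4) − (-2)(-2) = 28
Σ = -36
Area = |Σ|/2 = 18.

18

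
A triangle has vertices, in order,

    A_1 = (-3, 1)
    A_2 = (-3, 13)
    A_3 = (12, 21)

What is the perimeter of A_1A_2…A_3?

|A_1A_2| = √((0)² + (12)²) = √144 = 12
|A_2A_3| = √((15)² + (8)²) = √289 = 17
|A_3A_1| = √((-15)² + (-20)²) = √625 = 25
Perimeter = 12 + 17 + 25 = 54.

54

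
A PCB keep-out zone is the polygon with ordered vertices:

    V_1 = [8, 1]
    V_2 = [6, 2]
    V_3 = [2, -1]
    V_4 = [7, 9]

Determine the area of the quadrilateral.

20

Σ = (10) + (-10) + (25) + (-65) = -40
Area = |Σ|/2 = 20.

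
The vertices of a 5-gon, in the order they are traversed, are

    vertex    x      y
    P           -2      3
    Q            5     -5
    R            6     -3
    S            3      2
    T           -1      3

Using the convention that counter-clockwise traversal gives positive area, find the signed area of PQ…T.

22.5

Apply Gauss's area formula: 2A = Σ (x_i·y_{i+1} − x_{i+1}·y_i), indices taken mod 5.
Σ = (-5) + (15) + (21) + (11) + (3) = 45
Signed area = Σ/2 = 22.5 (positive ⇒ counter-clockwise traversal).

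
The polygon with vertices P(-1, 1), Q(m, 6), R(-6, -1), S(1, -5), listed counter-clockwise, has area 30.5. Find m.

Write out the shoelace sum; only the two edges meeting at Q involve m:
2·Area = [((-1)·6 − m·1) + (m·(-1) − (-6)·6)] + 27
       = -2·m + 57 = 61
⇒ m = -2.

-2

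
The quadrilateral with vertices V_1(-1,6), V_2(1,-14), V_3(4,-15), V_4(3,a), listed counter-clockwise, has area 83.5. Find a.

Write out the shoelace sum; only the two edges meeting at V_4 involve a:
2·Area = [(4·a − 3·(-15)) + (3·6 − (-1)·a)] + 49
       = 5·a + 112 = 167
⇒ a = 11.

11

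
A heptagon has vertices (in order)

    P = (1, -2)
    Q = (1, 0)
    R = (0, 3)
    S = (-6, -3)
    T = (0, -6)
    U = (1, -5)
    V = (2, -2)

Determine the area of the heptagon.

Apply the shoelace (surveyor's) formula: 2A = Σ (x_i·y_{i+1} − x_{i+1}·y_i), indices taken mod 7.
P→Q: (1)(0) − (1)(-2) = 2
Q→R: (1)(3) − (0)(0) = 3
R→S: (0)(-3) − (-6)(3) = 18
S→T: (-6)(-6) − (0)(-3) = 36
T→U: (0)(-5) − (1)(-6) = 6
U→V: (1)(-2) − (2)(-5) = 8
V→P: (2)(-2) − (1)(-2) = -2
Σ = 71
Area = |Σ|/2 = 35.5.

35.5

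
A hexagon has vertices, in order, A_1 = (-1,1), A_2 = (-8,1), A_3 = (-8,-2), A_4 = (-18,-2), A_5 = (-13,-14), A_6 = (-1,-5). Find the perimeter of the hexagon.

|A_1A_2| = √((-7)² + (0)²) = √49 = 7
|A_2A_3| = √((0)² + (-3)²) = √9 = 3
|A_3A_4| = √((-10)² + (0)²) = √100 = 10
|A_4A_5| = √((5)² + (-12)²) = √169 = 13
|A_5A_6| = √((12)² + (9)²) = √225 = 15
|A_6A_1| = √((0)² + (6)²) = √36 = 6
Perimeter = 7 + 3 + 10 + 13 + 15 + 6 = 54.

54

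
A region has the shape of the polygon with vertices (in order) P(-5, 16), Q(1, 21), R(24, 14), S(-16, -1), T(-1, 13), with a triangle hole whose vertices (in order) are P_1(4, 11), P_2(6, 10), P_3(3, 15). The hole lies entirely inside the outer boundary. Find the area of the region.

282

Outer boundary:
P→Q: (-5)(21) − (1)(16) = -121
Q→R: (1)(14) − (24)(21) = -490
R→S: (24)(-1) − (-16)(14) = 200
S→T: (-16)(13) − (-1)(-1) = -209
T→P: (-1)(16) − (-5)(13) = 49
Σ = -571
Area = |Σ|/2 = 285.5.
Hole:
Apply the surveyor's formula: 2A = Σ (x_i·y_{i+1} − x_{i+1}·y_i), indices taken mod 3.
Σ = (-26) + (60) + (-27) = 7
Area = |Σ|/2 = 3.5.
Net area = 285.5 − 3.5 = 282.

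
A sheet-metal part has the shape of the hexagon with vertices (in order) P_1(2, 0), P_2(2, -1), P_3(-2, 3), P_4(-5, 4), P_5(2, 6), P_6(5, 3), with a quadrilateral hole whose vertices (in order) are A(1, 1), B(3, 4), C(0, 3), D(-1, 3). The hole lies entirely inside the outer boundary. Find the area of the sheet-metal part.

25

Outer boundary:
Apply Gauss's area formula: 2A = Σ (x_i·y_{i+1} − x_{i+1}·y_i), indices taken mod 6.
P_1→P_2: (2)(-1) − (2)(0) = -2
P_2→P_3: (2)(3) − (-2)(-1) = 4
P_3→P_4: (-2)(4) − (-5)(3) = 7
P_4→P_5: (-5)(6) − (2)(4) = -38
P_5→P_6: (2)(3) − (5)(6) = -24
P_6→P_1: (5)(0) − (2)(3) = -6
Σ = -59
Area = |Σ|/2 = 29.5.
Hole:
Apply Gauss's area formula: 2A = Σ (x_i·y_{i+1} − x_{i+1}·y_i), indices taken mod 4.
A→B: (1)(4) − (3)(1) = 1
B→C: (3)(3) − (0)(4) = 9
C→D: (0)(3) − (-1)(3) = 3
D→A: (-1)(1) − (1)(3) = -4
Σ = 9
Area = |Σ|/2 = 4.5.
Net area = 29.5 − 4.5 = 25.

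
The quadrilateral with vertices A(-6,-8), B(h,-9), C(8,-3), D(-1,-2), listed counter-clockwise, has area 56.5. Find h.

Write out the shoelace sum; only the two edges meeting at B involve h:
2·Area = [((-6)·(-9) − h·(-8)) + (h·(-3) − 8·(-9))] + -23
       = 5·h + 103 = 113
⇒ h = 2.

2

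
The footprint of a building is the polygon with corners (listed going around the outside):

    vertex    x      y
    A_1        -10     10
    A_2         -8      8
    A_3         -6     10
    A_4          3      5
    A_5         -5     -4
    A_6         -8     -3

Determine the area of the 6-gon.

103

Cross-terms: 0, -32, -60, 13, -17, -110  ⇒  Σ = -206
Area = |Σ|/2 = 103.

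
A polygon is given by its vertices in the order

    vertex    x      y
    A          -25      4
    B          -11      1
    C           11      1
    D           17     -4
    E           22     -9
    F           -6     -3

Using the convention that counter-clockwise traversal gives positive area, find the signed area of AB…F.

Cross-terms: 19, -22, -61, -65, -120, -99  ⇒  Σ = -348
Signed area = Σ/2 = -174 (negative ⇒ clockwise traversal).

-174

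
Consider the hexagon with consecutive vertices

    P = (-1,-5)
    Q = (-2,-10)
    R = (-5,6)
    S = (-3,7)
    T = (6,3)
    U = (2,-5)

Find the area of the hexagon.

Σ = (0) + (-62) + (-17) + (-51) + (-36) + (-15) = -181
Area = |Σ|/2 = 90.5.

90.5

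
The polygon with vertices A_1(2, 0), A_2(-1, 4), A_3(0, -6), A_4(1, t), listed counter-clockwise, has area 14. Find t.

-4

The doubled signed area Σ (x_i y_{i+1} − x_{i+1} y_i) is linear in t.
With t=0 it equals 20; the coefficient of t is -2 (from the two edges through A_4).
So -2·t + 20 = 2·14 = 28 ⇒ t = -4.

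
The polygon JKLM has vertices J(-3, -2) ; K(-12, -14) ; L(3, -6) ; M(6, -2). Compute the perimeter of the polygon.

|JK| = √((-9)² + (-12)²) = √225 = 15
|KL| = √((15)² + (8)²) = √289 = 17
|LM| = √((3)² + (4)²) = √25 = 5
|MJ| = √((-9)² + (0)²) = √81 = 9
Perimeter = 15 + 17 + 5 + 9 = 46.

46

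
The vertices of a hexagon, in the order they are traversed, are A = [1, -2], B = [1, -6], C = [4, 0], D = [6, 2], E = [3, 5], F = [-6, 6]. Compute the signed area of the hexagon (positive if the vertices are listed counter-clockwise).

Apply the shoelace (surveyor's) formula: 2A = Σ (x_i·y_{i+1} − x_{i+1}·y_i), indices taken mod 6.
Σ = (-4) + (24) + (8) + (24) + (48) + (6) = 106
Signed area = Σ/2 = 53 (positive ⇒ counter-clockwise traversal).

53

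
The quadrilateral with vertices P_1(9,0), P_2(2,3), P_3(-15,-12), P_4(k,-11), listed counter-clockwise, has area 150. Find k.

-1

Write out the shoelace sum; only the two edges meeting at P_4 involve k:
2·Area = [((-15)·(-11) − k·(-12)) + (k·0 − 9·(-11))] + 48
       = 12·k + 312 = 300
⇒ k = -1.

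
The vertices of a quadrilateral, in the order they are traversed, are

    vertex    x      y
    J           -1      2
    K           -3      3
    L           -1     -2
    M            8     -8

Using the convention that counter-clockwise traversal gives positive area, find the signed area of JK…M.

Apply the shoelace (surveyor's) formula: 2A = Σ (x_i·y_{i+1} − x_{i+1}·y_i), indices taken mod 4.
Cross-terms: 3, 9, 24, 8  ⇒  Σ = 44
Signed area = Σ/2 = 22 (positive ⇒ counter-clockwise traversal).

22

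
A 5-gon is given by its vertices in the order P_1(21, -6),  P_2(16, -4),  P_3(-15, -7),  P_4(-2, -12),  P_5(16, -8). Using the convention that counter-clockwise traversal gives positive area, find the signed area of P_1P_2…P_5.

143

Apply the shoelace (surveyor's) formula: 2A = Σ (x_i·y_{i+1} − x_{i+1}·y_i), indices taken mod 5.
Σ = (12) + (-172) + (166) + (208) + (72) = 286
Signed area = Σ/2 = 143 (positive ⇒ counter-clockwise traversal).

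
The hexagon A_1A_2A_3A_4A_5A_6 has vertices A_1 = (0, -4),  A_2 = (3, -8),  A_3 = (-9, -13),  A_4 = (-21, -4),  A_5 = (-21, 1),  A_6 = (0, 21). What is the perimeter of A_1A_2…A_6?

92

|A_1A_2| = √((3)² + (-4)²) = √25 = 5
|A_2A_3| = √((-12)² + (-5)²) = √169 = 13
|A_3A_4| = √((-12)² + (9)²) = √225 = 15
|A_4A_5| = √((0)² + (5)²) = √25 = 5
|A_5A_6| = √((21)² + (20)²) = √841 = 29
|A_6A_1| = √((0)² + (-25)²) = √625 = 25
Perimeter = 5 + 13 + 15 + 5 + 29 + 25 = 92.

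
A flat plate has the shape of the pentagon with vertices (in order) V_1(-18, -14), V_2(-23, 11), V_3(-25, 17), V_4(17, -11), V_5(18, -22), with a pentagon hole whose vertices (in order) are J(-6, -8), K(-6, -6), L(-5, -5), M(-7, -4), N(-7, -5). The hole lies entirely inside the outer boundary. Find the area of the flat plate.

734

Outer boundary:
Apply the surveyor's formula: 2A = Σ (x_i·y_{i+1} − x_{i+1}·y_i), indices taken mod 5.
V_1→V_2: (-18)(11) − (-23)(-14) = -520
V_2→V_3: (-23)(17) − (-25)(11) = -116
V_3→V_4: (-25)(-11) − (17)(17) = -14
V_4→V_5: (17)(-22) − (18)(-11) = -176
V_5→V_1: (18)(-14) − (-18)(-22) = -648
Σ = -1474
Area = |Σ|/2 = 737.
Hole:
Cross-terms: -12, 0, -15, 7, 26  ⇒  Σ = 6
Area = |Σ|/2 = 3.
Net area = 737 − 3 = 734.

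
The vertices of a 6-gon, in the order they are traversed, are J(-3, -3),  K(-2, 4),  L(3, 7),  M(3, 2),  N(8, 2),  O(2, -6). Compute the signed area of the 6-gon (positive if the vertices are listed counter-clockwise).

Σ = (-18) + (-26) + (-15) + (-10) + (-52) + (-24) = -145
Signed area = Σ/2 = -72.5 (negative ⇒ clockwise traversal).

-72.5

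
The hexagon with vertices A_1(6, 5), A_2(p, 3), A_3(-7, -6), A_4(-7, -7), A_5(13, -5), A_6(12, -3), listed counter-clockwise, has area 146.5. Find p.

-2

Write out the shoelace sum; only the two edges meeting at A_2 involve p:
2·Area = [(6·3 − p·5) + (p·(-6) − (-7)·3)] + 232
       = -11·p + 271 = 293
⇒ p = -2.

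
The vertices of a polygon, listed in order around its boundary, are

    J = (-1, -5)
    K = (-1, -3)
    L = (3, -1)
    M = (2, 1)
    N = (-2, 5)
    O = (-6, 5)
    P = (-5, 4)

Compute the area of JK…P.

37.5

J→K: (-1)(-3) − (-1)(-5) = -2
K→L: (-1)(-1) − (3)(-3) = 10
L→M: (3)(1) − (2)(-1) = 5
M→N: (2)(5) − (-2)(1) = 12
N→O: (-2)(5) − (-6)(5) = 20
O→P: (-6)(4) − (-5)(5) = 1
P→J: (-5)(-5) − (-1)(4) = 29
Σ = 75
Area = |Σ|/2 = 37.5.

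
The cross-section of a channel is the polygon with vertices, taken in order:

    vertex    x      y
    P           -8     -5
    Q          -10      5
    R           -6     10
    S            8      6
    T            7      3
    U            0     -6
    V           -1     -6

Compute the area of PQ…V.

192.5

Apply the shoelace formula: 2A = Σ (x_i·y_{i+1} − x_{i+1}·y_i), indices taken mod 7.
Cross-terms: -90, -70, -116, -18, -42, -6, -43  ⇒  Σ = -385
Area = |Σ|/2 = 192.5.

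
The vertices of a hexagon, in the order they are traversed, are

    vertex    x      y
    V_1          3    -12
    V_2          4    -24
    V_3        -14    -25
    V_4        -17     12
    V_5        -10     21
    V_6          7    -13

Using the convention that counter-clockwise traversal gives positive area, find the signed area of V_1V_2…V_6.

-676

Apply the surveyor's formula: 2A = Σ (x_i·y_{i+1} − x_{i+1}·y_i), indices taken mod 6.
Σ = (-24) + (-436) + (-593) + (-237) + (-17) + (-45) = -1352
Signed area = Σ/2 = -676 (negative ⇒ clockwise traversal).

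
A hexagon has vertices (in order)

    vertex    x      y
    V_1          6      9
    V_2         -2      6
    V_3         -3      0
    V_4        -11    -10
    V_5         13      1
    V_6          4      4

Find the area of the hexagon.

Apply the shoelace formula: 2A = Σ (x_i·y_{i+1} − x_{i+1}·y_i), indices taken mod 6.
Cross-terms: 54, 18, 30, 119, 48, 12  ⇒  Σ = 281
Area = |Σ|/2 = 140.5.

140.5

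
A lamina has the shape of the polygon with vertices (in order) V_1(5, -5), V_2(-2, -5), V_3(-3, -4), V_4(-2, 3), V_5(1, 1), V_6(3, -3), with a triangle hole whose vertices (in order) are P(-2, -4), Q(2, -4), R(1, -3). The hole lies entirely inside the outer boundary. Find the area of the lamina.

33

Outer boundary:
Apply the surveyor's formula: 2A = Σ (x_i·y_{i+1} − x_{i+1}·y_i), indices taken mod 6.
Cross-terms: -35, -7, -17, -5, -6, 0  ⇒  Σ = -70
Area = |Σ|/2 = 35.
Hole:
Σ = (16) + (-2) + (-10) = 4
Area = |Σ|/2 = 2.
Net area = 35 − 2 = 33.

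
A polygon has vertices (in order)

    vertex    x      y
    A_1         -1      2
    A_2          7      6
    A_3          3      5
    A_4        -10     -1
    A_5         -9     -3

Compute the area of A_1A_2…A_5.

22

Apply the shoelace (surveyor's) formula: 2A = Σ (x_i·y_{i+1} − x_{i+1}·y_i), indices taken mod 5.
A_1→A_2: (-1)(6) − (7)(2) = -20
A_2→A_3: (7)(5) − (3)(6) = 17
A_3→A_4: (3)(-1) − (-10)(5) = 47
A_4→A_5: (-10)(-3) − (-9)(-1) = 21
A_5→A_1: (-9)(2) − (-1)(-3) = -21
Σ = 44
Area = |Σ|/2 = 22.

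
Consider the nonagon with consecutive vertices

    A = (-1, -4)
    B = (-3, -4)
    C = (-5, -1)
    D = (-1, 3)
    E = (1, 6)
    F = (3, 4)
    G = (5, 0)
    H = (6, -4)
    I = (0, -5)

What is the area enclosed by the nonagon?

Cross-terms: -8, -17, -16, -9, -14, -20, -20, -30, -5  ⇒  Σ = -139
Area = |Σ|/2 = 69.5.

69.5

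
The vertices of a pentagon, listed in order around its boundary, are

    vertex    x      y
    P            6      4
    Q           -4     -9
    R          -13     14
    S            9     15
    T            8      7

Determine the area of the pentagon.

Apply the shoelace (surveyor's) formula: 2A = Σ (x_i·y_{i+1} − x_{i+1}·y_i), indices taken mod 5.
P→Q: (6)(-9) − (-4)(4) = -38
Q→R: (-4)(14) − (-13)(-9) = -173
R→S: (-13)(15) − (9)(14) = -321
S→T: (9)(7) − (8)(15) = -57
T→P: (8)(4) − (6)(7) = -10
Σ = -599
Area = |Σ|/2 = 299.5.

299.5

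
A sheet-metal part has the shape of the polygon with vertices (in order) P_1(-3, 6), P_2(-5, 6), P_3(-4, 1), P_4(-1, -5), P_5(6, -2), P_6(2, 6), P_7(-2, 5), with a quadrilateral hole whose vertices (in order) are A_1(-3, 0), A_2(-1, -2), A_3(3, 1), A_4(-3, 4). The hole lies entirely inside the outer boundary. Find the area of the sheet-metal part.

Outer boundary:
Apply Gauss's area formula: 2A = Σ (x_i·y_{i+1} − x_{i+1}·y_i), indices taken mod 7.
Cross-terms: 12, 19, 21, 32, 40, 22, 3  ⇒  Σ = 149
Area = |Σ|/2 = 74.5.
Hole:
Apply the shoelace (surveyor's) formula: 2A = Σ (x_i·y_{i+1} − x_{i+1}·y_i), indices taken mod 4.
Σ = (6) + (5) + (15) + (12) = 38
Area = |Σ|/2 = 19.
Net area = 74.5 − 19 = 55.5.

55.5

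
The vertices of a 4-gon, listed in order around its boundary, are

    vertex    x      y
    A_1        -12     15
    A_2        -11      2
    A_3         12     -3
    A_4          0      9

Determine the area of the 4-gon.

Apply the shoelace (surveyor's) formula: 2A = Σ (x_i·y_{i+1} − x_{i+1}·y_i), indices taken mod 4.
Cross-terms: 141, 9, 108, 108  ⇒  Σ = 366
Area = |Σ|/2 = 183.

183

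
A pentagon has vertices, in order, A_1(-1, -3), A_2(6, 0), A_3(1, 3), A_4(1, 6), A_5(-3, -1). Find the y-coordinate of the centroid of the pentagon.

Apply Gauss's area formula. First the cross-terms c_i = x_i·y_{i+1} − x_{i+1}·y_i:
  18, 18, 3, 17, 8  ⇒  2A = 64, A = 32.
Then Σ (y_i + y_{i+1})·c_i = 80, so ȳ = 80 / (6·32) = 5/12.

5/12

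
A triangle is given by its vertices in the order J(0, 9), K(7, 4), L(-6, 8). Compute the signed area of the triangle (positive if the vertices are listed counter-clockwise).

Apply the shoelace (surveyor's) formula: 2A = Σ (x_i·y_{i+1} − x_{i+1}·y_i), indices taken mod 3.
Cross-terms: -63, 80, -54  ⇒  Σ = -37
Signed area = Σ/2 = -18.5 (negative ⇒ clockwise traversal).

-18.5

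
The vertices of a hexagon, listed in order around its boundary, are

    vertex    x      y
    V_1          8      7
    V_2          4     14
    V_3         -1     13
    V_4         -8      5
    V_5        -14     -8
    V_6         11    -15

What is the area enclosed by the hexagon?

439

Apply the surveyor's formula: 2A = Σ (x_i·y_{i+1} − x_{i+1}·y_i), indices taken mod 6.
V_1→V_2: (8)(14) − (4)(7) = 84
V_2→V_3: (4)(13) − (-1)(14) = 66
V_3→V_4: (-1)(5) − (-8)(13) = 99
V_4→V_5: (-8)(-8) − (-14)(5) = 134
V_5→V_6: (-14)(-15) − (11)(-8) = 298
V_6→V_1: (11)(7) − (8)(-15) = 197
Σ = 878
Area = |Σ|/2 = 439.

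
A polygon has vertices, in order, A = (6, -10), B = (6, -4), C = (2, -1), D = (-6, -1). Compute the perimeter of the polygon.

34

|AB| = √((0)² + (6)²) = √36 = 6
|BC| = √((-4)² + (3)²) = √25 = 5
|CD| = √((-8)² + (0)²) = √64 = 8
|DA| = √((12)² + (-9)²) = √225 = 15
Perimeter = 6 + 5 + 8 + 15 = 34.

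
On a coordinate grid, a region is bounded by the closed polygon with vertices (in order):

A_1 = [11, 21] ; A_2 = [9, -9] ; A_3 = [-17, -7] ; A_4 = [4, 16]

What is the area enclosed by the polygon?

420

Cross-terms: -288, -216, -244, -92  ⇒  Σ = -840
Area = |Σ|/2 = 420.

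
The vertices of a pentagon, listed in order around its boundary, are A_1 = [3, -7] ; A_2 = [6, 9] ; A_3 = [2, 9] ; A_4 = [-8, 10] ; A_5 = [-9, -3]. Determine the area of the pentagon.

191.5

Apply the shoelace formula: 2A = Σ (x_i·y_{i+1} − x_{i+1}·y_i), indices taken mod 5.
Σ = (69) + (36) + (92) + (114) + (72) = 383
Area = |Σ|/2 = 191.5.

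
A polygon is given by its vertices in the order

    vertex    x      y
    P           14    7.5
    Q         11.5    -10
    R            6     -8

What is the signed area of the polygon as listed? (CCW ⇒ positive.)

-50.625

Cross-terms: -226.25, -32, 157  ⇒  Σ = -101.25
Signed area = Σ/2 = -50.625 (negative ⇒ clockwise traversal).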